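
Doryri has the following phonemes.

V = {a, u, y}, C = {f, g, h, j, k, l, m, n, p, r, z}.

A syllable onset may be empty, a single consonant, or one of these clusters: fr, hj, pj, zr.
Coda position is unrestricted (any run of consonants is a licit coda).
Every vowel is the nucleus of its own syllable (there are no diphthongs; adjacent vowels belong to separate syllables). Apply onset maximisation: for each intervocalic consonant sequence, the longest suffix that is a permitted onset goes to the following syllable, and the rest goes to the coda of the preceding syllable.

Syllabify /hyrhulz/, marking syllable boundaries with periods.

hyr.hulz

The vowels are y, u — 2 nuclei, so 2 syllables.
V1 /y/ – V2 /u/: /rh/ splits as /r/ + /h/ (/h/ is the longest suffix that is a licit onset).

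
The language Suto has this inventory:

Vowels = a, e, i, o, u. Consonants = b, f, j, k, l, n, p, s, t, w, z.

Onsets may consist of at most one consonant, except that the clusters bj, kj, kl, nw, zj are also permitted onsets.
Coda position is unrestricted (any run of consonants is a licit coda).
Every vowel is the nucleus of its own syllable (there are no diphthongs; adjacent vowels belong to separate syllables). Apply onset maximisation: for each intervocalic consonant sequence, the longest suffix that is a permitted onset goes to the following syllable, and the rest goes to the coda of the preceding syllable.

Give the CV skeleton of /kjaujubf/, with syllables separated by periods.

The vowels are a, u, u — 3 nuclei, so 3 syllables.
σ1/σ2 boundary: no consonants, so the boundary falls immediately after /a/.
σ2/σ3 boundary: /j/ is a single consonant, so it becomes the next onset.
So the parse is kja.u.jubf.
Mapping each syllable to C/V: /kja/ → CCV, /u/ → V, /jubf/ → CVCC.

CCV.V.CVCC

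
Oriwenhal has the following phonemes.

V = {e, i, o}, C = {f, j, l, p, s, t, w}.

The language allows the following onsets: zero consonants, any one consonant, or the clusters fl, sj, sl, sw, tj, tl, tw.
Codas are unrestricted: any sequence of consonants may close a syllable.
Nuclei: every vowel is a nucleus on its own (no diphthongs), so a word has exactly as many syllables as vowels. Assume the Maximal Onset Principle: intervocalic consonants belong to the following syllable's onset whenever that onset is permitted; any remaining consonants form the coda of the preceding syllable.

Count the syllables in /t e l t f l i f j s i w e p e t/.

5

Vowels present: e, i, i, e, e; each is a nucleus, giving 5 syllables.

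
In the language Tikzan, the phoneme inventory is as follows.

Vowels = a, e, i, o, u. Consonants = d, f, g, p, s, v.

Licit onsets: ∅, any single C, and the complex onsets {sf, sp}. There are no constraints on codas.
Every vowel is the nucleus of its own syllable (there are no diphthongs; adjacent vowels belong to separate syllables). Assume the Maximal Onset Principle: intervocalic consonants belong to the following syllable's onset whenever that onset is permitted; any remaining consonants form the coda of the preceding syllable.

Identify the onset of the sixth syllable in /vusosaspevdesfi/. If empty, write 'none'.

Nuclei (vowels): u, o, a, e, e, i → 6 syllables.
σ1/σ2 boundary: just /s/ — single C goes to the following onset.
σ2/σ3 boundary: just /s/ — single C goes to the following onset.
σ3/σ4 boundary: /sp/ is a licit onset in full, so it all attaches to the next syllable.
σ4/σ5 boundary: cluster /vd/ — the longest permitted-onset suffix is /d/; onset = /d/, preceding coda = /v/.
σ5/σ6 boundary: /sf/ is a licit onset in full, so it all attaches to the next syllable.
So the parse is vu.so.sa.spev.de.sfi.
Syllable 6 is /sfi/: onset /sf/, nucleus /i/, coda ∅.

sf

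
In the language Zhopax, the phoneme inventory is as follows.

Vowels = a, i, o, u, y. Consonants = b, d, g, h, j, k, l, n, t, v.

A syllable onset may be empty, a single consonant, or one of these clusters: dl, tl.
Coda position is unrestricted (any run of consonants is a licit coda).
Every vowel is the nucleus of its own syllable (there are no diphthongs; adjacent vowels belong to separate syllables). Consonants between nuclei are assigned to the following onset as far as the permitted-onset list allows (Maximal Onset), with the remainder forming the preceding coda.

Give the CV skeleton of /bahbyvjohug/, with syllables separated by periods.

The vowels are a, y, o, u — 4 nuclei, so 4 syllables.
/a…y/ gap (V1→V2): /hb/ — longest licit onset from the right is /b/, leaving /h/ as coda.
/y…o/ gap (V2→V3): /vj/ — longest licit onset from the right is /j/, leaving /v/ as coda.
/o…u/ gap (V3→V4): just /h/ — single C goes to the following onset.
Result: bah.byv.jo.hug.
Mapping each syllable to C/V: /bah/ → CVC, /byv/ → CVC, /jo/ → CV, /hug/ → CVC.

CVC.CVC.CV.CVC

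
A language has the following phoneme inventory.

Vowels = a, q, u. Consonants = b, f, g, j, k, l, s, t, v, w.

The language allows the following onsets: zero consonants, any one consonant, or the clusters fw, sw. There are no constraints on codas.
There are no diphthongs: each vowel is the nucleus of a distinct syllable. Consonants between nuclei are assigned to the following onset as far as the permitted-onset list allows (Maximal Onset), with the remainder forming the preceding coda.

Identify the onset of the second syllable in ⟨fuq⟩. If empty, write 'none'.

The vowels are u, q — 2 nuclei, so 2 syllables.
σ1/σ2 boundary: nothing intervenes; syllable break is V.V.
Putting it together: fu.q.
Syllable 2 is /q/: onset ∅, nucleus /q/, coda ∅.

none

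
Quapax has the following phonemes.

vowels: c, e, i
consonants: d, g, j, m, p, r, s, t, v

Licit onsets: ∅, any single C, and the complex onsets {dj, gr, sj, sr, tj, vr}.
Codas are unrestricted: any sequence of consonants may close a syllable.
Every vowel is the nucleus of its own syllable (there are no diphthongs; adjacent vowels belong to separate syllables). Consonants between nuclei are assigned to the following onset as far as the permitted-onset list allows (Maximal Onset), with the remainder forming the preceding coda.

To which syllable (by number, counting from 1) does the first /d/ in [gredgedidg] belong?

The vowels are e, e, i — 3 nuclei, so 3 syllables.
V1 /e/ – V2 /e/: cluster /dg/ — the longest permitted-onset suffix is /g/; onset = /g/, preceding coda = /d/.
V2 /e/ – V3 /i/: just /d/ — single C goes to the following onset.
Result: gred.ge.didg.
The first /d/ is in the coda of syllable 1 (/gred/).

1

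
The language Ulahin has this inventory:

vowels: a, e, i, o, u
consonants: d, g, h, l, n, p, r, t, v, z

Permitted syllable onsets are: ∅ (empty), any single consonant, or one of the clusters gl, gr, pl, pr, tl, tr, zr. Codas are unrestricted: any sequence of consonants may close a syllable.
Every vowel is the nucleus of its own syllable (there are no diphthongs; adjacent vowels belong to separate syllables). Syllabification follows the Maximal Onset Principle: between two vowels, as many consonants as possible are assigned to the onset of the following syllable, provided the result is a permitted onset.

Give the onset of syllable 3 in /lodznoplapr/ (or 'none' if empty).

Nuclei (vowels): o, o, a → 3 syllables.
Between /o/ (V1) and /o/ (V2): /dzn/ splits as /dz/ + /n/ (/n/ is the longest suffix that is a licit onset).
Between /o/ (V2) and /a/ (V3): /pl/ — entire cluster is a permitted onset → onset /pl/, coda ∅.
Result: lodz.no.plapr.
Syllable 3 is /plapr/: onset /pl/, nucleus /a/, coda /pr/.

pl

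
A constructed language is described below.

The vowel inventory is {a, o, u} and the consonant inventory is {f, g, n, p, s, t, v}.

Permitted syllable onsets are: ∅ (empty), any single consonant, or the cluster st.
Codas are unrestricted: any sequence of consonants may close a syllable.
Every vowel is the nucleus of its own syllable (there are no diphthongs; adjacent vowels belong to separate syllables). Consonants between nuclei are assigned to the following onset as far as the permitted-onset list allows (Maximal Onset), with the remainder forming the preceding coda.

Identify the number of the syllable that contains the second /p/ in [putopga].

2

The vowels are u, o, a — 3 nuclei, so 3 syllables.
V1 /u/ – V2 /o/: /t/ is a single consonant, so it becomes the next onset.
V2 /o/ – V3 /a/: /pg/ — longest licit onset from the right is /g/, leaving /p/ as coda.
So the parse is pu.top.ga.
The second /p/ is in the coda of syllable 2 (/top/).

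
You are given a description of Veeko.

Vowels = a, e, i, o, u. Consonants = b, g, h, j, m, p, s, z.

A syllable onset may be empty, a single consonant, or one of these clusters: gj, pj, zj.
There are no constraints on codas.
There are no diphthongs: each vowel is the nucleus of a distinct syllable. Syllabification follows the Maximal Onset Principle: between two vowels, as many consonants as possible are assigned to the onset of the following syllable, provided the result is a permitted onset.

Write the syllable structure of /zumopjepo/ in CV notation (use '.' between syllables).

CV.CV.CCV.CV

The vowels are u, o, e, o — 4 nuclei, so 4 syllables.
Between /u/ (V1) and /o/ (V2): /m/ is a single consonant, so it becomes the next onset.
Between /o/ (V2) and /e/ (V3): /pj/ — entire cluster is a permitted onset → onset /pj/, coda ∅.
Between /e/ (V3) and /o/ (V4): /p/ → onset of the next syllable (single consonants are always licit onsets).
Result: zu.mo.pje.po.
Mapping each syllable to C/V: /zu/ → CV, /mo/ → CV, /pje/ → CCV, /po/ → CV.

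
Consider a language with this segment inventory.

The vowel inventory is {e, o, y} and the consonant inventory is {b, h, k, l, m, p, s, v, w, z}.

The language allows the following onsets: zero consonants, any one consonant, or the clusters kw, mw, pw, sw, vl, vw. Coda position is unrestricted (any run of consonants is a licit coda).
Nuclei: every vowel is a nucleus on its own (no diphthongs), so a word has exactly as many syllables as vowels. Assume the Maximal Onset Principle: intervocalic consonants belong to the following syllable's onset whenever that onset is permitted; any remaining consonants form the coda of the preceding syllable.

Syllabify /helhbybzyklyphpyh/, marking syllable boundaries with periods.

Vowels present: e, y, y, y, y; each is a nucleus, giving 5 syllables.
V1 /e/ – V2 /y/: /lhb/; trying suffixes from longest down, /b/ is the first permitted one, so coda /lh/ | onset /b/.
V2 /y/ – V3 /y/: /bz/ splits as /b/ + /z/ (/z/ is the longest suffix that is a licit onset).
V3 /y/ – V4 /y/: /kl/ splits as /k/ + /l/ (/l/ is the longest suffix that is a licit onset).
V4 /y/ – V5 /y/: /php/; trying suffixes from longest down, /p/ is the first permitted one, so coda /ph/ | onset /p/.

helh.byb.zyk.lyph.pyh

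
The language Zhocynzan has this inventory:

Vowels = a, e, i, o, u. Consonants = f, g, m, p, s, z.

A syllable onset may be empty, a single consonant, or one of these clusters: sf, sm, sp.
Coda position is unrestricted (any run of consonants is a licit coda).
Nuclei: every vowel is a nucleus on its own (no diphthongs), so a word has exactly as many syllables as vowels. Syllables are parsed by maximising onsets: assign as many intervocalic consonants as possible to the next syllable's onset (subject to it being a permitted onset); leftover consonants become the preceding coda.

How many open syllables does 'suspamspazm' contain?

1

Vowels present: u, a, a; each is a nucleus, giving 3 syllables.
Between /u/ (V1) and /a/ (V2): /sp/ — entire cluster is a permitted onset → onset /sp/, coda ∅.
Between /a/ (V2) and /a/ (V3): cluster /msp/ — the longest permitted-onset suffix is /sp/; onset = /sp/, preceding coda = /m/.
So the parse is su.spam.spazm.
Classifying each syllable: /su/ (open), /spam/ (closed), /spazm/ (closed).
Open syllables: 1.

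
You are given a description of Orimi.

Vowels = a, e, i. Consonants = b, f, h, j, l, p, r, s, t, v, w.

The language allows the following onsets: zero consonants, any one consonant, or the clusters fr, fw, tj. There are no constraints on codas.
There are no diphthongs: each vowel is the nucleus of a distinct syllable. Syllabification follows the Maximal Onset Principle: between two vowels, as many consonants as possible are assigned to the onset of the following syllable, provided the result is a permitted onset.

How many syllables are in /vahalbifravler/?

Vowels present: a, a, i, a, e; each is a nucleus, giving 5 syllables.

5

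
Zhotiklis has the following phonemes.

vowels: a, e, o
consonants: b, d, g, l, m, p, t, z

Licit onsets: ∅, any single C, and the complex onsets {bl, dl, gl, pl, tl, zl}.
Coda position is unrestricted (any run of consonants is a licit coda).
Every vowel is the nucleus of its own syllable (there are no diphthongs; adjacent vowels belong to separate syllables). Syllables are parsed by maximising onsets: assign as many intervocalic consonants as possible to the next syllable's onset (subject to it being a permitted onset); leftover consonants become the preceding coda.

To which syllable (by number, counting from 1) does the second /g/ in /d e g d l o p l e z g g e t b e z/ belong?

The vowels are e, o, e, e, e — 5 nuclei, so 5 syllables.
V1 /e/ – V2 /o/: /gdl/; trying suffixes from longest down, /dl/ is the first permitted one, so coda /g/ | onset /dl/.
V2 /o/ – V3 /e/: cluster /pl/ — /pl/ is itself a permitted onset, so the whole cluster goes right; preceding coda = ∅.
V3 /e/ – V4 /e/: /zgg/; trying suffixes from longest down, /g/ is the first permitted one, so coda /zg/ | onset /g/.
V4 /e/ – V5 /e/: cluster /tb/ — the longest permitted-onset suffix is /b/; onset = /b/, preceding coda = /t/.
Result: deg.dlo.plezg.get.bez.
The second /g/ is in the coda of syllable 3 (/plezg/).

3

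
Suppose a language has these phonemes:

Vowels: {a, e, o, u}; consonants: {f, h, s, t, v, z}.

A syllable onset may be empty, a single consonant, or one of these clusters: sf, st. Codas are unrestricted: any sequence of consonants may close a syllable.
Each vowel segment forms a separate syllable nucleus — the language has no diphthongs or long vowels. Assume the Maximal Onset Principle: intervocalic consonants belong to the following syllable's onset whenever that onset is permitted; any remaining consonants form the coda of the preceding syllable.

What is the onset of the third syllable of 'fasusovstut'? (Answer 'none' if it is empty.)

Vowels present: a, u, o, u; each is a nucleus, giving 4 syllables.
/a…u/ gap (V1→V2): /s/ is a single consonant, so it becomes the next onset.
/u…o/ gap (V2→V3): /s/ → onset of the next syllable (single consonants are always licit onsets).
/o…u/ gap (V3→V4): /vst/; trying suffixes from longest down, /st/ is the first permitted one, so coda /v/ | onset /st/.
Syllabification: fa.su.sov.stut.
Syllable 3 is /sov/: onset /s/, nucleus /o/, coda /v/.

s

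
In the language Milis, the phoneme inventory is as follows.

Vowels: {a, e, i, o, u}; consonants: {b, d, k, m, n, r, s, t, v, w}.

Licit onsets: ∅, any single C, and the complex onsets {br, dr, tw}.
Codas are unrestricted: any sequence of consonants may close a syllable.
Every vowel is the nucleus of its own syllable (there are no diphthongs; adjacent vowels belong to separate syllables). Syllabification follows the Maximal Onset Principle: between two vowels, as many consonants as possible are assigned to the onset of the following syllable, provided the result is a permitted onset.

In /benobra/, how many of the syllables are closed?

Vowels present: e, o, a; each is a nucleus, giving 3 syllables.
Between /e/ (V1) and /o/ (V2): just /n/ — single C goes to the following onset.
Between /o/ (V2) and /a/ (V3): /br/ is a licit onset in full, so it all attaches to the next syllable.
So the parse is be.no.bra.
Classifying each syllable: /be/ (open), /no/ (open), /bra/ (open).
Closed syllables: 0.

0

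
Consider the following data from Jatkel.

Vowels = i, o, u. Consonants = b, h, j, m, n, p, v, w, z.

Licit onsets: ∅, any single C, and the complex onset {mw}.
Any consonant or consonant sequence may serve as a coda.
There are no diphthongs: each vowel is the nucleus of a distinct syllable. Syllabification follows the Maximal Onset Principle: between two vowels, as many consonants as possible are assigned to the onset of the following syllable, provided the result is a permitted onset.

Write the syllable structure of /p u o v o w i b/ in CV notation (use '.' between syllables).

CV.V.CV.CVC

Vowels present: u, o, o, i; each is a nucleus, giving 4 syllables.
V1 /u/ – V2 /o/: no consonants, so the boundary falls immediately after /u/.
V2 /o/ – V3 /o/: /v/ → onset of the next syllable (single consonants are always licit onsets).
V3 /o/ – V4 /i/: /w/ → onset of the next syllable (single consonants are always licit onsets).
Syllabification: pu.o.vo.wib.
Mapping each syllable to C/V: /pu/ → CV, /o/ → V, /vo/ → CV, /wib/ → CVC.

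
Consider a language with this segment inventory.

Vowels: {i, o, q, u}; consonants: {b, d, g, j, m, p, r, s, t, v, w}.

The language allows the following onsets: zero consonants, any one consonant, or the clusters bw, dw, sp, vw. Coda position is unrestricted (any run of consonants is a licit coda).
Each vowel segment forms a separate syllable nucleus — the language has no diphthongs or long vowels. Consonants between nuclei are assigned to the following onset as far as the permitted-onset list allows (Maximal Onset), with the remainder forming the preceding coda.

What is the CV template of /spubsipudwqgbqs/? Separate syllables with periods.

Nuclei (vowels): u, i, u, q, q → 5 syllables.
V1 /u/ – V2 /i/: /bs/; trying suffixes from longest down, /s/ is the first permitted one, so coda /b/ | onset /s/.
V2 /i/ – V3 /u/: just /p/ — single C goes to the following onset.
V3 /u/ – V4 /q/: /dw/ — entire cluster is a permitted onset → onset /dw/, coda ∅.
V4 /q/ – V5 /q/: /gb/; trying suffixes from longest down, /b/ is the first permitted one, so coda /g/ | onset /b/.
So the parse is spub.si.pu.dwqg.bqs.
Mapping each syllable to C/V: /spub/ → CCVC, /si/ → CV, /pu/ → CV, /dwqg/ → CCVC, /bqs/ → CVC.

CCVC.CV.CV.CCVC.CVC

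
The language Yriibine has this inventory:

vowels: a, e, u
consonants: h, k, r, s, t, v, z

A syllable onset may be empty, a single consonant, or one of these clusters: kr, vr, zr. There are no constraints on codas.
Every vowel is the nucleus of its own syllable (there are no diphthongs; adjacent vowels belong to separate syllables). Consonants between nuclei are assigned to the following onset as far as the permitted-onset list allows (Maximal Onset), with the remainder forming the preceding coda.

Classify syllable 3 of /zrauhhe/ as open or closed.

Vowels present: a, u, e; each is a nucleus, giving 3 syllables.
σ1/σ2 boundary: nothing intervenes; syllable break is V.V.
σ2/σ3 boundary: cluster /hh/ — the longest permitted-onset suffix is /h/; onset = /h/, preceding coda = /h/.
Putting it together: zra.uh.he.
Syllable 3 is /he/; it ends in its nucleus with no coda, so it is open.

open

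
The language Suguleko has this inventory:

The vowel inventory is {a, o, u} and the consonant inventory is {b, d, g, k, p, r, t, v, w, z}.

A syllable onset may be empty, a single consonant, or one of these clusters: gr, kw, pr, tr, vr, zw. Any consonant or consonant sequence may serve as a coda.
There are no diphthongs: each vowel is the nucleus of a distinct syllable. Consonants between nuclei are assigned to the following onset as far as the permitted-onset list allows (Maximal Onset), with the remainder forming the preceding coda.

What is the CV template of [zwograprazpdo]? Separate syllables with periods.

CCV.CCV.CCVCC.CV

Nuclei (vowels): o, a, a, o → 4 syllables.
Between /o/ (V1) and /a/ (V2): cluster /gr/ — /gr/ is itself a permitted onset, so the whole cluster goes right; preceding coda = ∅.
Between /a/ (V2) and /a/ (V3): /pr/ — entire cluster is a permitted onset → onset /pr/, coda ∅.
Between /a/ (V3) and /o/ (V4): cluster /zpd/ — the longest permitted-onset suffix is /d/; onset = /d/, preceding coda = /zp/.
Syllabification: zwo.gra.prazp.do.
Mapping each syllable to C/V: /zwo/ → CCV, /gra/ → CCV, /prazp/ → CCVCC, /do/ → CV.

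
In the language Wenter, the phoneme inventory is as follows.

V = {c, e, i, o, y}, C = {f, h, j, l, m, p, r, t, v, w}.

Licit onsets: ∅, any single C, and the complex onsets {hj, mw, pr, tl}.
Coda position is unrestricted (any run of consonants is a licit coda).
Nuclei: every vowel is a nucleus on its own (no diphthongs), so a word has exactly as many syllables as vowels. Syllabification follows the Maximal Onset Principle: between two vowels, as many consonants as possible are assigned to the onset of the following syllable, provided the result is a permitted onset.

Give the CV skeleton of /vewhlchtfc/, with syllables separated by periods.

CVCC.CVCC.CV

Nuclei (vowels): e, c, c → 3 syllables.
Between /e/ (V1) and /c/ (V2): cluster /whl/ — the longest permitted-onset suffix is /l/; onset = /l/, preceding coda = /wh/.
Between /c/ (V2) and /c/ (V3): cluster /htf/ — the longest permitted-onset suffix is /f/; onset = /f/, preceding coda = /ht/.
So the parse is vewh.lcht.fc.
Mapping each syllable to C/V: /vewh/ → CVCC, /lcht/ → CVCC, /fc/ → CV.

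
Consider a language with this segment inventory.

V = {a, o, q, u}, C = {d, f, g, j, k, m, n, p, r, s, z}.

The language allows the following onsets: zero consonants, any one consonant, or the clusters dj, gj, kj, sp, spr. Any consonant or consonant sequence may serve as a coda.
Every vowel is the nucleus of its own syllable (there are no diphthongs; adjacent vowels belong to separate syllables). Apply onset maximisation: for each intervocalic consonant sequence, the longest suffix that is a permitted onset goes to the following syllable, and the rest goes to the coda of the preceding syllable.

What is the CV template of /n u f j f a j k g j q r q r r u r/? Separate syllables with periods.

CVCC.CVCC.CCV.CVC.CVC

Nuclei (vowels): u, a, q, q, u → 5 syllables.
/u…a/ gap (V1→V2): cluster /fjf/ — the longest permitted-onset suffix is /f/; onset = /f/, preceding coda = /fj/.
/a…q/ gap (V2→V3): /jkgj/; trying suffixes from longest down, /gj/ is the first permitted one, so coda /jk/ | onset /gj/.
/q…q/ gap (V3→V4): /r/ → onset of the next syllable (single consonants are always licit onsets).
/q…u/ gap (V4→V5): /rr/; trying suffixes from longest down, /r/ is the first permitted one, so coda /r/ | onset /r/.
So the parse is nufj.fajk.gjq.rqr.rur.
Mapping each syllable to C/V: /nufj/ → CVCC, /fajk/ → CVCC, /gjq/ → CCV, /rqr/ → CVC, /rur/ → CVC.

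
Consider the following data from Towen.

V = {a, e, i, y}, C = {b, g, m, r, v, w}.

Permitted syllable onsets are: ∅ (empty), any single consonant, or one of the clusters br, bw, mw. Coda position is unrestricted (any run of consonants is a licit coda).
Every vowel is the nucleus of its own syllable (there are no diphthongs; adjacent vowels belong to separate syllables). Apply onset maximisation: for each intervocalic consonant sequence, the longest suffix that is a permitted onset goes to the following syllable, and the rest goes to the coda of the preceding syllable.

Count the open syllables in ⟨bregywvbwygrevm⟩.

Vowels present: e, y, y, e; each is a nucleus, giving 4 syllables.
Between /e/ (V1) and /y/ (V2): /g/ is a single consonant, so it becomes the next onset.
Between /y/ (V2) and /y/ (V3): cluster /wvbw/ — the longest permitted-onset suffix is /bw/; onset = /bw/, preceding coda = /wv/.
Between /y/ (V3) and /e/ (V4): /gr/; trying suffixes from longest down, /r/ is the first permitted one, so coda /g/ | onset /r/.
Result: bre.gywv.bwyg.revm.
Classifying each syllable: /bre/ (open), /gywv/ (closed), /bwyg/ (closed), /revm/ (closed).
Open syllables: 1.

1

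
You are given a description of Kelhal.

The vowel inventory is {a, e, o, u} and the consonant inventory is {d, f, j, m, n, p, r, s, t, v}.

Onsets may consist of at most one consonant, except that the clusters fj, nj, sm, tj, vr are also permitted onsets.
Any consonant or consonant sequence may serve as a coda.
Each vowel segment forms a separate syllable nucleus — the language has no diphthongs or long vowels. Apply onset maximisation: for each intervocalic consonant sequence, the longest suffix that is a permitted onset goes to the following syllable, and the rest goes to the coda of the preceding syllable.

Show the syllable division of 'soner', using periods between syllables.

so.ner

Vowels present: o, e; each is a nucleus, giving 2 syllables.
Between /o/ (V1) and /e/ (V2): just /n/ — single C goes to the following onset.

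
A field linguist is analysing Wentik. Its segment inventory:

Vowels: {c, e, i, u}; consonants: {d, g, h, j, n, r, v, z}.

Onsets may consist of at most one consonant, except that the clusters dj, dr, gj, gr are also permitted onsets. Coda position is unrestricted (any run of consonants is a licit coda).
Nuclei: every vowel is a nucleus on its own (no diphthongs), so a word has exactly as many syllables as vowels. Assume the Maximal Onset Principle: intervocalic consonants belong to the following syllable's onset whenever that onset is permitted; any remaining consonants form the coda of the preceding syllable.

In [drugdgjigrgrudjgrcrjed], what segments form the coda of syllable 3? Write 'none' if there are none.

Vowels present: u, i, u, c, e; each is a nucleus, giving 5 syllables.
Between /u/ (V1) and /i/ (V2): /gdgj/ — longest licit onset from the right is /gj/, leaving /gd/ as coda.
Between /i/ (V2) and /u/ (V3): /grgr/ splits as /gr/ + /gr/ (/gr/ is the longest suffix that is a licit onset).
Between /u/ (V3) and /c/ (V4): /djgr/ — longest licit onset from the right is /gr/, leaving /dj/ as coda.
Between /c/ (V4) and /e/ (V5): cluster /rj/ — the longest permitted-onset suffix is /j/; onset = /j/, preceding coda = /r/.
Syllabification: drugd.gjigr.grudj.grcr.jed.
Syllable 3 is /grudj/: onset /gr/, nucleus /u/, coda /dj/.

dj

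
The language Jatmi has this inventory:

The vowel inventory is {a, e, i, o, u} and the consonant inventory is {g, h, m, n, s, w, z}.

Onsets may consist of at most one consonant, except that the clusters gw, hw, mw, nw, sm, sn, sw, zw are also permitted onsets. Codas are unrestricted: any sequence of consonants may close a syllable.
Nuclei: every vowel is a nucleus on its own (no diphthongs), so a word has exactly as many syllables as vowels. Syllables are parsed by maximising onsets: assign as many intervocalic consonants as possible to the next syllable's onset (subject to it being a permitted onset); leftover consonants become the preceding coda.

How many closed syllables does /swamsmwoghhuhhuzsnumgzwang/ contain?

6

Nuclei (vowels): a, o, u, u, u, a → 6 syllables.
Between /a/ (V1) and /o/ (V2): /msmw/; trying suffixes from longest down, /mw/ is the first permitted one, so coda /ms/ | onset /mw/.
Between /o/ (V2) and /u/ (V3): cluster /ghh/ — the longest permitted-onset suffix is /h/; onset = /h/, preceding coda = /gh/.
Between /u/ (V3) and /u/ (V4): /hh/ splits as /h/ + /h/ (/h/ is the longest suffix that is a licit onset).
Between /u/ (V4) and /u/ (V5): cluster /zsn/ — the longest permitted-onset suffix is /sn/; onset = /sn/, preceding coda = /z/.
Between /u/ (V5) and /a/ (V6): cluster /mgzw/ — the longest permitted-onset suffix is /zw/; onset = /zw/, preceding coda = /mg/.
Result: swams.mwogh.huh.huz.snumg.zwang.
Classifying each syllable: /swams/ (closed), /mwogh/ (closed), /huh/ (closed), /huz/ (closed), /snumg/ (closed), /zwang/ (closed).
Closed syllables: 6.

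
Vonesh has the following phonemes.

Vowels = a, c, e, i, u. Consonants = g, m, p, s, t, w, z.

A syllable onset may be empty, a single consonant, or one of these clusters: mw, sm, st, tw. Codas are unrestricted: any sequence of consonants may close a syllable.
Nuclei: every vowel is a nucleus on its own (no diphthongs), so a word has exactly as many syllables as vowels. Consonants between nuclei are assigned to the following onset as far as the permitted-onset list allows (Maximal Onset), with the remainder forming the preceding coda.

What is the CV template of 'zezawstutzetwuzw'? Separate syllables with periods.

Vowels present: e, a, u, e, u; each is a nucleus, giving 5 syllables.
/e…a/ gap (V1→V2): /z/ is a single consonant, so it becomes the next onset.
/a…u/ gap (V2→V3): cluster /wst/ — the longest permitted-onset suffix is /st/; onset = /st/, preceding coda = /w/.
/u…e/ gap (V3→V4): /tz/; trying suffixes from longest down, /z/ is the first permitted one, so coda /t/ | onset /z/.
/e…u/ gap (V4→V5): /tw/ is a licit onset in full, so it all attaches to the next syllable.
Syllabification: ze.zaw.stut.ze.twuzw.
Mapping each syllable to C/V: /ze/ → CV, /zaw/ → CVC, /stut/ → CCVC, /ze/ → CV, /twuzw/ → CCVCC.

CV.CVC.CCVC.CV.CCVCC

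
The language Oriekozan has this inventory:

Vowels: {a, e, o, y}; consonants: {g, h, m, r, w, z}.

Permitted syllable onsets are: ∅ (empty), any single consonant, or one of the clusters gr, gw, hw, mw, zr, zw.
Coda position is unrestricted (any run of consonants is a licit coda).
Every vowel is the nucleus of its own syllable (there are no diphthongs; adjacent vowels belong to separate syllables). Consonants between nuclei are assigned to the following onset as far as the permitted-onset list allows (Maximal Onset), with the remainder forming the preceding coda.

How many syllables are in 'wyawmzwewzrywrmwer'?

Vowels present: y, a, e, y, e; each is a nucleus, giving 5 syllables.

5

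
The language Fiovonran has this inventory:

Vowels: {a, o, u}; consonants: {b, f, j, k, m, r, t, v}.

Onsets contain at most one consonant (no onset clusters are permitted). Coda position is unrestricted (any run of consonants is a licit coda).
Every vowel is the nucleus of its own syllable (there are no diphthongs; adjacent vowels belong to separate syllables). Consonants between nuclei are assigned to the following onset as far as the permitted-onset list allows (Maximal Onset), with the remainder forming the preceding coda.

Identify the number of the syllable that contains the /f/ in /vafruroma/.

Vowels present: a, u, o, a; each is a nucleus, giving 4 syllables.
Between /a/ (V1) and /u/ (V2): /fr/; trying suffixes from longest down, /r/ is the first permitted one, so coda /f/ | onset /r/.
Between /u/ (V2) and /o/ (V3): /r/ is a single consonant, so it becomes the next onset.
Between /o/ (V3) and /a/ (V4): /m/ → onset of the next syllable (single consonants are always licit onsets).
Putting it together: vaf.ru.ro.ma.
The /f/ is in the coda of syllable 1 (/vaf/).

1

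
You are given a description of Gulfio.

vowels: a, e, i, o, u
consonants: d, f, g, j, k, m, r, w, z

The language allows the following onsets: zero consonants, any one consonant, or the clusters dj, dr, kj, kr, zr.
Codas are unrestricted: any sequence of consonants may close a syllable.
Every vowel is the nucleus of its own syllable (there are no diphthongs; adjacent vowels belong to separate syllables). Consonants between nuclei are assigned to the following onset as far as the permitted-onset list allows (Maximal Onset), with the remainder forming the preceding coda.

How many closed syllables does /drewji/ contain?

1

Vowels present: e, i; each is a nucleus, giving 2 syllables.
σ1/σ2 boundary: cluster /wj/ — the longest permitted-onset suffix is /j/; onset = /j/, preceding coda = /w/.
So the parse is drew.ji.
Classifying each syllable: /drew/ (closed), /ji/ (open).
Closed syllables: 1.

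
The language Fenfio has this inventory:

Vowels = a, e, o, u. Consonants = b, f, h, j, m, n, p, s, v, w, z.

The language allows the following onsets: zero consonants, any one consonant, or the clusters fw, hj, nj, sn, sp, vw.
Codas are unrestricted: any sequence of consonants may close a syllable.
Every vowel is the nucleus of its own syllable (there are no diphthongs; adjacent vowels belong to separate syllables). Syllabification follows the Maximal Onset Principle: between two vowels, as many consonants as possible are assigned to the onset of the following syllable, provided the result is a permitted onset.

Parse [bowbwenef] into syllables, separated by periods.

The vowels are o, e, e — 3 nuclei, so 3 syllables.
V1 /o/ – V2 /e/: /wbw/ — longest licit onset from the right is /w/, leaving /wb/ as coda.
V2 /e/ – V3 /e/: just /n/ — single C goes to the following onset.

bowb.we.nef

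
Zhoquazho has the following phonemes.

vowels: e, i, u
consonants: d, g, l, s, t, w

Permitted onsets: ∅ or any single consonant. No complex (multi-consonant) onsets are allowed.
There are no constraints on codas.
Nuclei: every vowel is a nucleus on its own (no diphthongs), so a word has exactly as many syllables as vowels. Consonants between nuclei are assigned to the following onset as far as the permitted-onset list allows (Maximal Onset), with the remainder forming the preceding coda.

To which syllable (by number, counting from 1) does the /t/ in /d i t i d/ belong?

2

Nuclei (vowels): i, i → 2 syllables.
/i…i/ gap (V1→V2): /t/ → onset of the next syllable (single consonants are always licit onsets).
Syllabification: di.tid.
The /t/ is in the onset of syllable 2 (/tid/).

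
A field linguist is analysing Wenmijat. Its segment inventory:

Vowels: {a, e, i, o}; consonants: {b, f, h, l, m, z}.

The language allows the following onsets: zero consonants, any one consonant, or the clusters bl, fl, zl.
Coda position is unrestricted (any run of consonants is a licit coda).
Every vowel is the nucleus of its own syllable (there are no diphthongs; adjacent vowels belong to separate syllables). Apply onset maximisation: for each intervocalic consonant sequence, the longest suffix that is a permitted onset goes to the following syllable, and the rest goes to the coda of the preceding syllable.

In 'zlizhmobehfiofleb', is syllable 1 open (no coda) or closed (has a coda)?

closed

Nuclei (vowels): i, o, e, i, o, e → 6 syllables.
σ1/σ2 boundary: /zhm/ splits as /zh/ + /m/ (/m/ is the longest suffix that is a licit onset).
σ2/σ3 boundary: just /b/ — single C goes to the following onset.
σ3/σ4 boundary: /hf/ splits as /h/ + /f/ (/f/ is the longest suffix that is a licit onset).
σ4/σ5 boundary: nothing intervenes; syllable break is V.V.
σ5/σ6 boundary: cluster /fl/ — /fl/ is itself a permitted onset, so the whole cluster goes right; preceding coda = ∅.
Result: zlizh.mo.beh.fi.o.fleb.
Syllable 1 is /zlizh/ with coda /zh/, so it is closed.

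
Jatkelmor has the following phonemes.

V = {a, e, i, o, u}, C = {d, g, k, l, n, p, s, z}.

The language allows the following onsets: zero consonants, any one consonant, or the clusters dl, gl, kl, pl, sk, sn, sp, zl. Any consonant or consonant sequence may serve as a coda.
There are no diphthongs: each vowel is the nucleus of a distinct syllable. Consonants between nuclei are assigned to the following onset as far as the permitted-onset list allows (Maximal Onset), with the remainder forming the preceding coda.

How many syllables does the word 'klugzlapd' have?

Vowels present: u, a; each is a nucleus, giving 2 syllables.

2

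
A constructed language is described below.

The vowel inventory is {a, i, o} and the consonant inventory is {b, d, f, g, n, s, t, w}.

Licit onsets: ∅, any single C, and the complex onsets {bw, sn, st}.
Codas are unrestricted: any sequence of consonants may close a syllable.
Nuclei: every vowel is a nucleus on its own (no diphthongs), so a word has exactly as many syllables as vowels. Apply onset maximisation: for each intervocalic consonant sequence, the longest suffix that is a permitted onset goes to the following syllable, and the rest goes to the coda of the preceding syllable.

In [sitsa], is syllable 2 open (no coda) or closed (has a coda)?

Nuclei (vowels): i, a → 2 syllables.
V1 /i/ – V2 /a/: /ts/ splits as /t/ + /s/ (/s/ is the longest suffix that is a licit onset).
So the parse is sit.sa.
Syllable 2 is /sa/; it ends in its nucleus with no coda, so it is open.

open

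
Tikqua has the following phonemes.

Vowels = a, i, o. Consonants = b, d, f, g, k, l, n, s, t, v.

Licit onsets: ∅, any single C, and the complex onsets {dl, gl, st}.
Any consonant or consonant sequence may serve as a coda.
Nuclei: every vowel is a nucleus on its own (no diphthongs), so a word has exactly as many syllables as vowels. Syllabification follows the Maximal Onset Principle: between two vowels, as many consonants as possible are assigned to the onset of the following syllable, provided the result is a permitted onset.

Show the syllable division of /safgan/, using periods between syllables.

saf.gan

Nuclei (vowels): a, a → 2 syllables.
/a…a/ gap (V1→V2): cluster /fg/ — the longest permitted-onset suffix is /g/; onset = /g/, preceding coda = /f/.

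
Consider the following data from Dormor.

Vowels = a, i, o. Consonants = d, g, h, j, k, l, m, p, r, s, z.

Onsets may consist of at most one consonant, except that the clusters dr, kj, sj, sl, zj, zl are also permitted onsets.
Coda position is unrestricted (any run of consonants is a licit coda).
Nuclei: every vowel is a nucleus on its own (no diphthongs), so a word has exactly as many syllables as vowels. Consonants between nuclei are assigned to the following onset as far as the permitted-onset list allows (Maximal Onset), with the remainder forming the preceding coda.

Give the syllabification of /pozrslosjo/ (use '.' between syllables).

The vowels are o, o, o — 3 nuclei, so 3 syllables.
V1 /o/ – V2 /o/: /zrsl/; trying suffixes from longest down, /sl/ is the first permitted one, so coda /zr/ | onset /sl/.
V2 /o/ – V3 /o/: /sj/ — entire cluster is a permitted onset → onset /sj/, coda ∅.

pozr.slo.sjo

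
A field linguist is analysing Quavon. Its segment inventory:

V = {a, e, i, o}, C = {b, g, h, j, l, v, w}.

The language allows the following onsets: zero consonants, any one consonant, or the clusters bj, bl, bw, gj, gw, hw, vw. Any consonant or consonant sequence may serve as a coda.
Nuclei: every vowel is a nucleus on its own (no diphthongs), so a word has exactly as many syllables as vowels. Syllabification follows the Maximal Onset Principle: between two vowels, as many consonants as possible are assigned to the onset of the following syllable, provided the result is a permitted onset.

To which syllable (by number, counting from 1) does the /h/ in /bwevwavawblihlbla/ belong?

Vowels present: e, a, a, i, a; each is a nucleus, giving 5 syllables.
V1 /e/ – V2 /a/: cluster /vw/ — /vw/ is itself a permitted onset, so the whole cluster goes right; preceding coda = ∅.
V2 /a/ – V3 /a/: /v/ → onset of the next syllable (single consonants are always licit onsets).
V3 /a/ – V4 /i/: /wbl/ splits as /w/ + /bl/ (/bl/ is the longest suffix that is a licit onset).
V4 /i/ – V5 /a/: /hlbl/; trying suffixes from longest down, /bl/ is the first permitted one, so coda /hl/ | onset /bl/.
Result: bwe.vwa.vaw.blihl.bla.
The /h/ is in the coda of syllable 4 (/blihl/).

4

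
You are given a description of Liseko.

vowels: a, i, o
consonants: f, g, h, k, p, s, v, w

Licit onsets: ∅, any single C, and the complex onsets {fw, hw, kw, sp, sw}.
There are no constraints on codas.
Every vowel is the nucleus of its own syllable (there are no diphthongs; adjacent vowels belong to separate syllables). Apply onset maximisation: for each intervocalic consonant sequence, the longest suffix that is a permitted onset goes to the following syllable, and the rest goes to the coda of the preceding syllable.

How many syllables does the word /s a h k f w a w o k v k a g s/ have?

Nuclei (vowels): a, a, o, a → 4 syllables.

4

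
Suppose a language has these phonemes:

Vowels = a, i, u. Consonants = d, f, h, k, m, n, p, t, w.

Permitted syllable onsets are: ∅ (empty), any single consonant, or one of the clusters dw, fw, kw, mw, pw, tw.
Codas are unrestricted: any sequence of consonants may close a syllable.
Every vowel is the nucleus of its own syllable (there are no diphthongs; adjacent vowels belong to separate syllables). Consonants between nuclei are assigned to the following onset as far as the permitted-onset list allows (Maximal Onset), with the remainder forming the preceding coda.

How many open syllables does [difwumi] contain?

Vowels present: i, u, i; each is a nucleus, giving 3 syllables.
Between /i/ (V1) and /u/ (V2): cluster /fw/ — /fw/ is itself a permitted onset, so the whole cluster goes right; preceding coda = ∅.
Between /u/ (V2) and /i/ (V3): just /m/ — single C goes to the following onset.
Syllabification: di.fwu.mi.
Classifying each syllable: /di/ (open), /fwu/ (open), /mi/ (open).
Open syllables: 3.

3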